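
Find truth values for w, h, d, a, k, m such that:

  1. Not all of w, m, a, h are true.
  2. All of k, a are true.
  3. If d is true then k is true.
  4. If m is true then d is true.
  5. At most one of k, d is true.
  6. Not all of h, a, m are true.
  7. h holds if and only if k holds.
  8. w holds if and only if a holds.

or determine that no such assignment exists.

w=T; h=T; d=F; a=T; k=T; m=F

  (1) {w, m, a, h}: 3/4 true — not all ✓
  (2) {k, a}: all 2 true ✓
  (3) d=F ⇒ k: vacuous ✓
  (4) m=F ⇒ d: vacuous ✓
  (5) {k, d}: 1 true — at most one ✓
  (6) {h, a, m}: 2/3 true — not all ✓
  (7) h=T, k=T — same ✓
  (8) w=T, a=T — same ✓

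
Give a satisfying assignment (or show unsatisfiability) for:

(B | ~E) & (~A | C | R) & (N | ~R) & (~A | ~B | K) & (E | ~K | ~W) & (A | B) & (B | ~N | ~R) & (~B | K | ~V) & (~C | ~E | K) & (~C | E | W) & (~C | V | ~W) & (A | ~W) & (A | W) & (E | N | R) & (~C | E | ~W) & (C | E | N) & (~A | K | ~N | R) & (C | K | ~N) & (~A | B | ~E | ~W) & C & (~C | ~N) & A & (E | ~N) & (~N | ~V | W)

C = True, R = False, W = False, B = True, A = True, N = False, K = True, E = True, V = True

Unit clause (C) forces C = True.
In (~C | ~N) only ~N is left, so N = False.
Unit clause (A) forces A = True.
In (N | ~R) only ~R is left, so R = False.
In (E | N | R) only E is left, so E = True.
In (B | ~E) only B is left, so B = True.
In (~A | ~B | K) only K is left, so K = True.
Set W = False.
Set V = True.
All clauses satisfied.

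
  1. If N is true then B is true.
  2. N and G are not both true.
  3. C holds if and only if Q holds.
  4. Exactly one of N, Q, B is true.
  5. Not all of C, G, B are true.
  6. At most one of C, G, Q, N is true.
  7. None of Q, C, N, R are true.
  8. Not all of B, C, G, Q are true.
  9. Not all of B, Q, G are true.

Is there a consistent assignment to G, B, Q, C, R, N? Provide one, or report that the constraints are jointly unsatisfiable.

G = False, B = True, Q = False, C = False, R = False, N = False

  (1) N=F ⇒ B: vacuous ✓
  (2) N=F, G=F — not both ✓
  (3) C=F, Q=F — same ✓
  (4) {N, Q, B}: 1 true — exactly one ✓
  (5) {C, G, B}: 1/3 true — not all ✓
  (6) {C, G, Q, N}: 0 true — at most one ✓
  (7) {Q, C, N, R}: 0 true — none ✓
  (8) {B, C, G, Q}: 1/4 true — not all ✓
  (9) {B, Q, G}: 1/3 true — not all ✓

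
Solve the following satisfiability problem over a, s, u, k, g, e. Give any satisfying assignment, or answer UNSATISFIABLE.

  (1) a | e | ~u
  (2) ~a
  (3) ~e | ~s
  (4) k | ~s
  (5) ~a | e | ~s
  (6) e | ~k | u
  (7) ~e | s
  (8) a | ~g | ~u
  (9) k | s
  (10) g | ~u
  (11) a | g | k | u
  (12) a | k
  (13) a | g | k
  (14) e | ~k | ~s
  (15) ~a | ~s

Unsatisfiable — no assignment works.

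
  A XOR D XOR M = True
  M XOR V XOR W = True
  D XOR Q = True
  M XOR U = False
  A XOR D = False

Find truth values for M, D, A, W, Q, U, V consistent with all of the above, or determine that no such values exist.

M = True, D = True, A = True, W = True, Q = False, U = True, V = True

A XOR D XOR M = T XOR T XOR T = True ✓
M XOR V XOR W = T XOR T XOR T = True ✓
D XOR Q = T XOR F = True ✓
M XOR U = T XOR T = False ✓
A XOR D = T XOR T = False ✓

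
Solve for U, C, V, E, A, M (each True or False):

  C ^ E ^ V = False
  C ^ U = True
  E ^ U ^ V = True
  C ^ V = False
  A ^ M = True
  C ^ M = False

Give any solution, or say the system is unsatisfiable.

U: True; C: False; V: False; E: False; A: True; M: False

C ^ E ^ V = F ^ F ^ F = False ✓
C ^ U = F ^ T = True ✓
E ^ U ^ V = F ^ T ^ F = True ✓
C ^ V = F ^ F = False ✓
A ^ M = T ^ F = True ✓
C ^ M = F ^ F = False ✓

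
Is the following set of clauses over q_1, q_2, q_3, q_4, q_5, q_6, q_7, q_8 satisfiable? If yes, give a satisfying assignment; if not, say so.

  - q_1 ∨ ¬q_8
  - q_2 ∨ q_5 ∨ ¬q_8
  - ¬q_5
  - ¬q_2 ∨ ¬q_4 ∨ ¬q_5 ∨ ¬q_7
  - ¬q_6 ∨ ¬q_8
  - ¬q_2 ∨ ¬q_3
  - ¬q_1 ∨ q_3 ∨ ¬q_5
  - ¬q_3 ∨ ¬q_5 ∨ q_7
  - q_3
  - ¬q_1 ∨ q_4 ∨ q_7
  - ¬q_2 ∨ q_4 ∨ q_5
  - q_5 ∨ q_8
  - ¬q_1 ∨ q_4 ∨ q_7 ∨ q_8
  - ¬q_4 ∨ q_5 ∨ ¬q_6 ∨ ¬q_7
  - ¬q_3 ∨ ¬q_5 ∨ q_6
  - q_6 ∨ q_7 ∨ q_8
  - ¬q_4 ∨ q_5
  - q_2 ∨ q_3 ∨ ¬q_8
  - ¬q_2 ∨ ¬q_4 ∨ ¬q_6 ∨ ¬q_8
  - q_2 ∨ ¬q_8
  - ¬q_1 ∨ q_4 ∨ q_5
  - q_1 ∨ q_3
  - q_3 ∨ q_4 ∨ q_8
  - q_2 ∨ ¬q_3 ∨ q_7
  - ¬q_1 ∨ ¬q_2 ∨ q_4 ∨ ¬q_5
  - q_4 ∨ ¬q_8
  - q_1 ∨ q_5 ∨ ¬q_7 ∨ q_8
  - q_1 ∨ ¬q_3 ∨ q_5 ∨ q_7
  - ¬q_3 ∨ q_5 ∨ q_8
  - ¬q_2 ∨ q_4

Unsatisfiable — no assignment works.

Case q_3 = True:
  (¬q_5) forces q_5 = False.
  (¬q_2 ∨ ¬q_3) forces q_2 = False.
  (q_2 ∨ q_5 ∨ ¬q_8) forces q_8 = False.
  Clause (q_5 ∨ q_8) is falsified — contradiction.
Case q_3 = False:
  Clause (q_3) is falsified — contradiction.
Both cases fail, so the formula is unsatisfiable.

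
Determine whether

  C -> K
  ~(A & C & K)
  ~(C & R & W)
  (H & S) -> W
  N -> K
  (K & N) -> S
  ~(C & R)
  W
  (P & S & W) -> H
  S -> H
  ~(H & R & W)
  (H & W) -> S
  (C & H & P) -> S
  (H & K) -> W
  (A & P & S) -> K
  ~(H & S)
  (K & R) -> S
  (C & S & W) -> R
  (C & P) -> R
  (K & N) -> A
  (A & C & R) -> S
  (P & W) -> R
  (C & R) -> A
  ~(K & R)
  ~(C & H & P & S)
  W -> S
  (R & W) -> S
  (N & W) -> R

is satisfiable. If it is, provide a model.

UNSATISFIABLE

Case W = True:
  (S | ~W) forces S = True.
  (H | ~S) forces H = True.
  Clause (~H | ~S) is falsified — contradiction.
Case W = False:
  Clause (W) is falsified — contradiction.
Both cases fail, so the formula is unsatisfiable.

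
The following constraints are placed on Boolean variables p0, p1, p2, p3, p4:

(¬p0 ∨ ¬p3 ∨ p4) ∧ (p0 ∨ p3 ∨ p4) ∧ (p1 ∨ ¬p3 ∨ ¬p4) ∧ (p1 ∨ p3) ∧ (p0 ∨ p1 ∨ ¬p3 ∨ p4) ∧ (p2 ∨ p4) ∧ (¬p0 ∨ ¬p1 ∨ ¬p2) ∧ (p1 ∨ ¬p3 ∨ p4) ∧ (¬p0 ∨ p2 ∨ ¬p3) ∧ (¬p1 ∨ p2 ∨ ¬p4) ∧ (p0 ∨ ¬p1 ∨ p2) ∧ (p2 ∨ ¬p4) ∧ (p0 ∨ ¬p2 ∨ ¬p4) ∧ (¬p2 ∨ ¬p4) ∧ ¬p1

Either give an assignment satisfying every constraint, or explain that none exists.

Unsatisfiable — no assignment works.

Case p1 = True:
  Clause (¬p1) is falsified — contradiction.
Case p1 = False:
  (p1 ∨ p3) forces p3 = True.
  (p1 ∨ ¬p3 ∨ ¬p4) forces p4 = False.
  Clause (p1 ∨ ¬p3 ∨ p4) is falsified — contradiction.
Both cases fail, so the formula is unsatisfiable.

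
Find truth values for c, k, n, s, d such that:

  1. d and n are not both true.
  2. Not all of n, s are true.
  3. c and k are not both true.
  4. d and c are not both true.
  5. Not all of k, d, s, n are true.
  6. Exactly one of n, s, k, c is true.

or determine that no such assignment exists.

c=F; k=T; n=F; s=F; d=F

  (1) d=F, n=F — not both ✓
  (2) {n, s}: 0/2 true — not all ✓
  (3) c=F, k=T — not both ✓
  (4) d=F, c=F — not both ✓
  (5) {k, d, s, n}: 1/4 true — not all ✓
  (6) {n, s, k, c}: 1 true — exactly one ✓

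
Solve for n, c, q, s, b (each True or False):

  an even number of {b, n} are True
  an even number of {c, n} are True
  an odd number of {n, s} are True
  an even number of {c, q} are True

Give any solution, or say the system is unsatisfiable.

n = False, c = False, q = False, s = True, b = False

{b, n}: 0 true → even ✓
{c, n}: 0 true → even ✓
{n, s}: 1 true → odd ✓
{c, q}: 0 true → even ✓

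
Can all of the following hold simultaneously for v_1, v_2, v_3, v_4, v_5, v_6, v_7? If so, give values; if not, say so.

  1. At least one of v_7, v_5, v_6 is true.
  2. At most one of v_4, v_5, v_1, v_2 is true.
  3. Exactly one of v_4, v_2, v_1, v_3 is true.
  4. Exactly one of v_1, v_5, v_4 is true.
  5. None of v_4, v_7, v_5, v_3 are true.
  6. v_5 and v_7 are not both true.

v_1 = True, v_2 = False, v_3 = False, v_4 = False, v_5 = False, v_6 = True, v_7 = False

  (1) {v_7, v_5, v_6}: 1 true — at least one ✓
  (2) {v_4, v_5, v_1, v_2}: 1 true — at most one ✓
  (3) {v_4, v_2, v_1, v_3}: 1 true — exactly one ✓
  (4) {v_1, v_5, v_4}: 1 true — exactly one ✓
  (5) {v_4, v_7, v_5, v_3}: 0 true — none ✓
  (6) v_5=F, v_7=F — not both ✓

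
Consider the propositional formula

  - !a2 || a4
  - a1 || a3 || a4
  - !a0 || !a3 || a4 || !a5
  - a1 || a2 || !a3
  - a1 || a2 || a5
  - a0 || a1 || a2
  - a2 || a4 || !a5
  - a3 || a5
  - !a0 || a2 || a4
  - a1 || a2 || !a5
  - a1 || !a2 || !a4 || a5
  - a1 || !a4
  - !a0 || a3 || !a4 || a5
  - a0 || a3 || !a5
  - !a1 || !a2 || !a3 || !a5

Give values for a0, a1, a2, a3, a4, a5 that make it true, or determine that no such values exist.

a0 = False, a1 = True, a2 = True, a3 = True, a4 = True, a5 = False

Set a0 = False.
Try a1 = False:
  (a0 || a1 || a2) forces a2 = True.
  (!a2 || a4) forces a4 = True.
  clause (a1 || !a4) is falsified — backtrack.
So a1 = True.
Set a2 = True.
  then (!a2 || a4) forces a4 = True.
Set a3 = True.
  then (!a1 || !a2 || !a3 || !a5) forces a5 = False.
All clauses satisfied.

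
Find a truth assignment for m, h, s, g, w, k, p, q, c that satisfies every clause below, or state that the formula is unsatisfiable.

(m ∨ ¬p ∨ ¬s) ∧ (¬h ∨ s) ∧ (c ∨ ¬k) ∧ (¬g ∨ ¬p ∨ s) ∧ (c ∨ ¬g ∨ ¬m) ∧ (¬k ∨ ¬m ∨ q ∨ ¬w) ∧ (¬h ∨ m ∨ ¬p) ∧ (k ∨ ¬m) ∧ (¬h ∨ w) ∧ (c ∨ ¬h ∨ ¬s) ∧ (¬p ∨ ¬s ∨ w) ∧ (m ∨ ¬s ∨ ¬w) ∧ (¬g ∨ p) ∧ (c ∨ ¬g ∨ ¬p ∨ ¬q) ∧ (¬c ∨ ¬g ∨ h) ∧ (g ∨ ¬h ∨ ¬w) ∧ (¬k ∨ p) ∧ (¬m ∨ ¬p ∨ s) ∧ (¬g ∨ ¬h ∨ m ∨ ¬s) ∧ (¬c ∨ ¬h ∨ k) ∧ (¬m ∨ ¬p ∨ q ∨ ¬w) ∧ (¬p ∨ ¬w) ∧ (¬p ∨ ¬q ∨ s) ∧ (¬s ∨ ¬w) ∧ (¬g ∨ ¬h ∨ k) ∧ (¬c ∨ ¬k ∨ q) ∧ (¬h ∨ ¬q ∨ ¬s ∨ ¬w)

Set m = False.
Try h = True:
  (¬h ∨ s) forces s = True.
  (m ∨ ¬p ∨ ¬s) forces p = False.
  (¬h ∨ w) forces w = True.
  clause (m ∨ ¬s ∨ ¬w) is falsified — backtrack.
So h = False.
Set s = False.
Set g = False.
Set w = True.
  then (¬p ∨ ¬w) forces p = False.
  then (¬k ∨ p) forces k = False.
Set q = False.
Set c = True.
All clauses satisfied.

m=F; h=F; s=F; g=F; w=T; k=F; p=F; q=F; c=T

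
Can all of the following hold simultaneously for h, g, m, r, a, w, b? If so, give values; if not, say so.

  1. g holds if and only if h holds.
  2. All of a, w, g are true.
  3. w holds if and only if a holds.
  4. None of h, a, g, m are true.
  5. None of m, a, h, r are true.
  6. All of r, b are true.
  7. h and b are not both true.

Case g = True:
  Constraint (4) is violated (g=T) — contradiction.
Case g = False:
  Constraint (2) is violated (g=F) — contradiction.
Both cases fail — unsatisfiable.

UNSATISFIABLE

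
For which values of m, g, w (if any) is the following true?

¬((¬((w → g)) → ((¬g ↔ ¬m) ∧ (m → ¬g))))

m = True, g = False, w = True

  ¬((¬((w → g)) → ((¬g ↔ ¬m) ∧ (m → ¬g)))) = True
    ¬((w → g)) → ((¬g ↔ ¬m) ∧ (m → ¬g)) = False
      ¬((w → g)) = True
        w → g = False
      (¬g ↔ ¬m) ∧ (m → ¬g) = False
        ¬g ↔ ¬m = False
          ¬g = True
          ¬m = False
        m → ¬g = True
          ¬g = True
The formula evaluates to True.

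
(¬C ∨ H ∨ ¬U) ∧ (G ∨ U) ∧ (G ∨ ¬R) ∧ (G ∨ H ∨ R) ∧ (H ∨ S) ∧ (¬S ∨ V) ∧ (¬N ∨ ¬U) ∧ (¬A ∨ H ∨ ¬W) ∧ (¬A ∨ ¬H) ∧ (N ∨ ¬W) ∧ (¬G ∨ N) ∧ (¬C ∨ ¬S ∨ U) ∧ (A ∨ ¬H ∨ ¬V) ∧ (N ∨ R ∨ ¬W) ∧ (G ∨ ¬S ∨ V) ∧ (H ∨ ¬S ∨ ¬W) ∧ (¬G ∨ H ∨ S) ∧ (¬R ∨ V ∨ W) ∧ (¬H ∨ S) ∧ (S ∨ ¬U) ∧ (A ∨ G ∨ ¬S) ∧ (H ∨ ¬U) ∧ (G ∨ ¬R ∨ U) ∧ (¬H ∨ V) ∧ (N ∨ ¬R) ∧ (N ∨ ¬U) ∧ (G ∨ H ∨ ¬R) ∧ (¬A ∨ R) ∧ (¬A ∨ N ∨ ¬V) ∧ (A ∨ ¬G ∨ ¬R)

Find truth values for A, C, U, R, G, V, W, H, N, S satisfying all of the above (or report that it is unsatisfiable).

A = True, C = False, U = False, R = True, G = True, V = True, W = False, H = False, N = True, S = True

Set A = True.
  then (¬A ∨ ¬H) forces H = False.
  then (H ∨ ¬U) forces U = False.
  then (¬A ∨ R) forces R = True.
  then (G ∨ U) forces G = True.
  then (H ∨ S) forces S = True.
  then (¬S ∨ V) forces V = True.
  then (¬A ∨ H ∨ ¬W) forces W = False.
  then (¬G ∨ N) forces N = True.
  then (¬C ∨ ¬S ∨ U) forces C = False.
All clauses satisfied.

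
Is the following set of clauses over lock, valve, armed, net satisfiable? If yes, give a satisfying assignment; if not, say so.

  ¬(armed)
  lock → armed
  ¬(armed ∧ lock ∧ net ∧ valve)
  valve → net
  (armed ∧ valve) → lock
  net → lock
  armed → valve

lock = False, valve = False, armed = False, net = False

Unit clause (¬armed) forces armed = False.
In (armed ∨ ¬lock) only ¬lock is left, so lock = False.
In (lock ∨ ¬net) only ¬net is left, so net = False.
In (net ∨ ¬valve) only ¬valve is left, so valve = False.
Check each clause:
  (¬armed): ¬armed holds.
  (¬armed ∨ lock ∨ ¬valve): ¬armed holds.
  (armed ∨ ¬lock): ¬lock holds.
  (lock ∨ ¬net): ¬net holds.
  (¬armed ∨ ¬lock ∨ ¬net ∨ ¬valve): ¬armed holds.
  (¬armed ∨ valve): ¬armed holds.
  (net ∨ ¬valve): ¬valve holds.
All clauses satisfied.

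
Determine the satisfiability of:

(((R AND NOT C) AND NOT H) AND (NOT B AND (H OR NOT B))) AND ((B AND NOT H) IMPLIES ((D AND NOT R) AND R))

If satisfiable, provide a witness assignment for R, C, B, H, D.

R = True, C = False, B = False, H = False, D = False

  ((R AND NOT C) AND NOT H) AND (NOT B AND (H OR NOT B)) = True
    (R AND NOT C) AND NOT H = True
      R AND NOT C = True
        NOT C = True
      NOT H = True
    NOT B AND (H OR NOT B) = True
      NOT B = True
      H OR NOT B = True
        NOT B = True
  (B AND NOT H) IMPLIES ((D AND NOT R) AND R) = True
    B AND NOT H = False
      NOT H = True
    (D AND NOT R) AND R = False
      D AND NOT R = False
        NOT R = False
Both conjuncts True, so the formula holds.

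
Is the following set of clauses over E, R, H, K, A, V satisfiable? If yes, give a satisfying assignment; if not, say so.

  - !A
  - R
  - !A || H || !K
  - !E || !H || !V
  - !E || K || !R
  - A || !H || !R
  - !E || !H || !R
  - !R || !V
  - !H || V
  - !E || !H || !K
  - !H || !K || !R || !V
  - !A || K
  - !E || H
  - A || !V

E = False, R = True, H = False, K = True, A = False, V = False

Unit clause (!A) forces A = False.
Unit clause (R) forces R = True.
In (A || !H || !R) only !H is left, so H = False.
In (!R || !V) only !V is left, so V = False.
In (!E || H) only !E is left, so E = False.
Set K = True.
All clauses satisfied.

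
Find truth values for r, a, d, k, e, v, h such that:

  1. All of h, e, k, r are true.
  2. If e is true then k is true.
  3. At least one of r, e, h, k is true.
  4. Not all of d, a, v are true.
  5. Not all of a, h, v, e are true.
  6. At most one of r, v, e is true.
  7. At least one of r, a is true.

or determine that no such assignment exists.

Case r = True:
  (1) forces h = True.
  (1) forces e = True.
  Constraint (6) is violated (r=T, e=T) — contradiction.
Case r = False:
  Constraint (1) is violated (r=F) — contradiction.
Both cases fail — unsatisfiable.

No satisfying assignment exists.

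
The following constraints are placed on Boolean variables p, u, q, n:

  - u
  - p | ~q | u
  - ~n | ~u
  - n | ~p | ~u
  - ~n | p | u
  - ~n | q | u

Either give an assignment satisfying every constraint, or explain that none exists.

p=F, u=T, q=T, n=F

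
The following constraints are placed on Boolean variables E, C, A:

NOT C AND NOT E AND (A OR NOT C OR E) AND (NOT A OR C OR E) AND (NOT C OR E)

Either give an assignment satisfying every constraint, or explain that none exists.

E = False, C = False, A = False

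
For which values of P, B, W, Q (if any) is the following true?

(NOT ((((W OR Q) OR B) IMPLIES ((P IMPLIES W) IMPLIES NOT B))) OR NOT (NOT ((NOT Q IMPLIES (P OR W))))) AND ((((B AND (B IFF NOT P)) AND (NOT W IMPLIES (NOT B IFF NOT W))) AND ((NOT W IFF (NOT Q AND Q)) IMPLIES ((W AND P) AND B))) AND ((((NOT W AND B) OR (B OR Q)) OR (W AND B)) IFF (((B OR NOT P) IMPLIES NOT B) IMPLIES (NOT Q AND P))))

Unsatisfiable — no assignment works.

Case B = True: the formula simplifies to (NOT (NOT ((P IMPLIES W))) OR NOT (NOT ((NOT Q IMPLIES (P OR W))))) AND ((NOT P AND (NOT W IMPLIES W)) AND ((NOT W IFF (NOT Q AND Q)) IMPLIES (W AND P))).
  W = True: simplifies to NOT P AND (NOT ((NOT Q AND Q)) IMPLIES P).
    P = True: the conjunct NOT P is False.
    P = False: simplifies to NOT Q AND Q.
      Q = True: the conjunct NOT Q is False.
      Q = False: the conjunct Q is False.
  W = False: the conjunct NOT W IMPLIES W becomes NOT False IMPLIES False = False.
Case B = False: the conjunct B is False.
Both cases fail — unsatisfiable.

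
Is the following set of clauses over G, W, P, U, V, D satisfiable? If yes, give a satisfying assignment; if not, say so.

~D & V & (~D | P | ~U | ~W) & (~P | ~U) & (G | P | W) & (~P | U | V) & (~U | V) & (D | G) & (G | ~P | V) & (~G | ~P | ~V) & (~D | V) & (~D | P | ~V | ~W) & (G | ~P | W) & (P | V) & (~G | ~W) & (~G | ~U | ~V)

G = True, W = False, P = False, U = False, V = True, D = False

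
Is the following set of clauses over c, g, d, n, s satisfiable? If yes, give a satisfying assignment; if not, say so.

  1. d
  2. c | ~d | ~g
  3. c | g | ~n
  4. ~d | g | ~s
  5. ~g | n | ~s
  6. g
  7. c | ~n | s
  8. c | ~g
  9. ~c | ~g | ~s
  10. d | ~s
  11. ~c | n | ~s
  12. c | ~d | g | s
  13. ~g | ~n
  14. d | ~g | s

Unit clause (d) forces d = True.
Unit clause (g) forces g = True.
In (c | ~g) only c is left, so c = True.
In (~c | ~g | ~s) only ~s is left, so s = False.
In (~g | ~n) only ~n is left, so n = False.
All clauses satisfied.

c = True, g = True, d = True, n = False, s = False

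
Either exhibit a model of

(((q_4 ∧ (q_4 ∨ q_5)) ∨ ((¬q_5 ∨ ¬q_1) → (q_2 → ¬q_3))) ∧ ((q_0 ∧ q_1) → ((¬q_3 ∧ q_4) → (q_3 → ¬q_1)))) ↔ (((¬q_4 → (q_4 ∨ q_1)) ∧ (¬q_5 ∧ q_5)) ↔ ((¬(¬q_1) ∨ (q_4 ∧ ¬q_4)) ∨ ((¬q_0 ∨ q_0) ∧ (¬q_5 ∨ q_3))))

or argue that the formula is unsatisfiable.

q_0: False, q_1: False, q_2: True, q_3: False, q_4: False, q_5: True

  (((q_4 ∧ (q_4 ∨ q_5)) ∨ ((¬q_5 ∨ ¬q_1) → (q_2 → ¬q_3))) ∧ ((q_0 ∧ q_1) → ((¬q_3 ∧ q_4) → (q_3 → ¬q_1)))) ↔ (((¬q_4 → (q_4 ∨ q_1)) ∧ (¬q_5 ∧ q_5)) ↔ ((¬(¬q_1) ∨ (q_4 ∧ ¬q_4)) ∨ ((¬q_0 ∨ q_0) ∧ (¬q_5 ∨ q_3)))) = True
    ((q_4 ∧ (q_4 ∨ q_5)) ∨ ((¬q_5 ∨ ¬q_1) → (q_2 → ¬q_3))) ∧ ((q_0 ∧ q_1) → ((¬q_3 ∧ q_4) → (q_3 → ¬q_1))) = True
      (q_4 ∧ (q_4 ∨ q_5)) ∨ ((¬q_5 ∨ ¬q_1) → (q_2 → ¬q_3)) = True
        q_4 ∧ (q_4 ∨ q_5) = False
          q_4 ∨ q_5 = True
        (¬q_5 ∨ ¬q_1) → (q_2 → ¬q_3) = True
          ¬q_5 ∨ ¬q_1 = True
            ¬q_5 = False
            ¬q_1 = True
          q_2 → ¬q_3 = True
            ¬q_3 = True
      (q_0 ∧ q_1) → ((¬q_3 ∧ q_4) → (q_3 → ¬q_1)) = True
        q_0 ∧ q_1 = False
        (¬q_3 ∧ q_4) → (q_3 → ¬q_1) = True
          ¬q_3 ∧ q_4 = False
            ¬q_3 = True
          q_3 → ¬q_1 = True
            ¬q_1 = True
    ((¬q_4 → (q_4 ∨ q_1)) ∧ (¬q_5 ∧ q_5)) ↔ ((¬(¬q_1) ∨ (q_4 ∧ ¬q_4)) ∨ ((¬q_0 ∨ q_0) ∧ (¬q_5 ∨ q_3))) = True
      (¬q_4 → (q_4 ∨ q_1)) ∧ (¬q_5 ∧ q_5) = False
        ¬q_4 → (q_4 ∨ q_1) = False
          ¬q_4 = True
          q_4 ∨ q_1 = False
        ¬q_5 ∧ q_5 = False
          ¬q_5 = False
      (¬(¬q_1) ∨ (q_4 ∧ ¬q_4)) ∨ ((¬q_0 ∨ q_0) ∧ (¬q_5 ∨ q_3)) = False
        ¬(¬q_1) ∨ (q_4 ∧ ¬q_4) = False
          ¬(¬q_1) = False
            ¬q_1 = True
          q_4 ∧ ¬q_4 = False
            ¬q_4 = True
        (¬q_0 ∨ q_0) ∧ (¬q_5 ∨ q_3) = False
          ¬q_0 ∨ q_0 = True
            ¬q_0 = True
          ¬q_5 ∨ q_3 = False
            ¬q_5 = False
The formula evaluates to True.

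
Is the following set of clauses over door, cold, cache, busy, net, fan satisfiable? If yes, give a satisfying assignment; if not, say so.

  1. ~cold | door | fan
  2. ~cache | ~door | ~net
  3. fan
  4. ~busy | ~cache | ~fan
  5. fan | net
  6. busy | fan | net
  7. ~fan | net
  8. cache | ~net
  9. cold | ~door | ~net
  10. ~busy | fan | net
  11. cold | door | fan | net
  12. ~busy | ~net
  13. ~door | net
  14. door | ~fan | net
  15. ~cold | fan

Unit clause (fan) forces fan = True.
In (~fan | net) only net is left, so net = True.
In (cache | ~net) only cache is left, so cache = True.
In (~busy | ~net) only ~busy is left, so busy = False.
In (~cache | ~door | ~net) only ~door is left, so door = False.
Set cold = True.
All clauses satisfied.

door = False, cold = True, cache = True, busy = False, net = True, fan = True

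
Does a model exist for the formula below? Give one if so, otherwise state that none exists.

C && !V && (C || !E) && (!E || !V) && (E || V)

C = True, E = True, V = False

Unit clause (C) forces C = True.
Unit clause (!V) forces V = False.
In (E || V) only E is left, so E = True.
Check each clause:
  (C): C holds.
  (!V): !V holds.
  (C || !E): C holds.
  (!E || !V): !V holds.
  (E || V): E holds.
All clauses satisfied.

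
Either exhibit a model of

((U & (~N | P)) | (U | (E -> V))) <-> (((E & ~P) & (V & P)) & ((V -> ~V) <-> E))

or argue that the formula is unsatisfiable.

N = False, U = False, V = False, P = False, E = True

  ((U & (~N | P)) | (U | (E -> V))) <-> (((E & ~P) & (V & P)) & ((V -> ~V) <-> E)) = True
    (U & (~N | P)) | (U | (E -> V)) = False
      U & (~N | P) = False
        ~N | P = True
          ~N = True
      U | (E -> V) = False
        E -> V = False
    ((E & ~P) & (V & P)) & ((V -> ~V) <-> E) = False
      (E & ~P) & (V & P) = False
        E & ~P = True
          ~P = True
        V & P = False
      (V -> ~V) <-> E = True
        V -> ~V = True
          ~V = True
The formula evaluates to True.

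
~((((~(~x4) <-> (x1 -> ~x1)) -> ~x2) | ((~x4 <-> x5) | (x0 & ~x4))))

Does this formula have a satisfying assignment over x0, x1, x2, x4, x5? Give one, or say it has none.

x0: False, x1: False, x2: True, x4: True, x5: True

  ~((((~(~x4) <-> (x1 -> ~x1)) -> ~x2) | ((~x4 <-> x5) | (x0 & ~x4)))) = True
    ((~(~x4) <-> (x1 -> ~x1)) -> ~x2) | ((~x4 <-> x5) | (x0 & ~x4)) = False
      (~(~x4) <-> (x1 -> ~x1)) -> ~x2 = False
        ~(~x4) <-> (x1 -> ~x1) = True
          ~(~x4) = True
            ~x4 = False
          x1 -> ~x1 = True
            ~x1 = True
        ~x2 = False
      (~x4 <-> x5) | (x0 & ~x4) = False
        ~x4 <-> x5 = False
          ~x4 = False
        x0 & ~x4 = False
          ~x4 = False
The formula evaluates to True.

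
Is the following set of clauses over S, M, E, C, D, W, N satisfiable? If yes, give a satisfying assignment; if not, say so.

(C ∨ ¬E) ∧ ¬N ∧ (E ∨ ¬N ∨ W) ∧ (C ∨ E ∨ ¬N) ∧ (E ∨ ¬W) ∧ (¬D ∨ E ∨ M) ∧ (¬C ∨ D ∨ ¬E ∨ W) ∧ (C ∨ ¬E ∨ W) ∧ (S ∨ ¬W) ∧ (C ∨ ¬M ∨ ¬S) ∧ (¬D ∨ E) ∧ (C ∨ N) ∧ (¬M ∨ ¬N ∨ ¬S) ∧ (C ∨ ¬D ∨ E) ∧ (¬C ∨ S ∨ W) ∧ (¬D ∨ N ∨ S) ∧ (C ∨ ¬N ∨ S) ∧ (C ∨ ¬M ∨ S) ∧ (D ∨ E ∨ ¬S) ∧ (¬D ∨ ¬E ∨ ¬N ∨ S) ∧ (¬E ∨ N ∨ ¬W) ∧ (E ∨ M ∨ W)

Unit clause (¬N) forces N = False.
In (C ∨ N) only C is left, so C = True.
Set S = True.
Set M = False.
Try E = False:
  (E ∨ ¬W) forces W = False.
  clause (E ∨ M ∨ W) is falsified — backtrack.
So E = True.
  then (¬E ∨ N ∨ ¬W) forces W = False.
  then (¬C ∨ D ∨ ¬E ∨ W) forces D = True.
All clauses satisfied.

S = True, M = False, E = True, C = True, D = True, W = False, N = False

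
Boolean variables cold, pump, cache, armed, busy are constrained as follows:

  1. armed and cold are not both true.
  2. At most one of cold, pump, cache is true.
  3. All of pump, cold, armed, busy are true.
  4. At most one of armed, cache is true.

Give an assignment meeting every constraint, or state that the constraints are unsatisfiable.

Unsatisfiable

Case pump = True:
  (2) with pump=T forces cold = False.
  Constraint (3) is violated (cold=F) — contradiction.
Case pump = False:
  Constraint (3) is violated (pump=F) — contradiction.
Both cases fail — unsatisfiable.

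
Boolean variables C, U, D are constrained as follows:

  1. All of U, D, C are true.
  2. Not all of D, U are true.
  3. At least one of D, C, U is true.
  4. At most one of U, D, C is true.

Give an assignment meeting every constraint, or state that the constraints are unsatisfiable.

Unsatisfiable

Case C = True:
  (1) forces U = True.
  Constraint (4) is violated (U=T, C=T) — contradiction.
Case C = False:
  Constraint (1) is violated (C=F) — contradiction.
Both cases fail — unsatisfiable.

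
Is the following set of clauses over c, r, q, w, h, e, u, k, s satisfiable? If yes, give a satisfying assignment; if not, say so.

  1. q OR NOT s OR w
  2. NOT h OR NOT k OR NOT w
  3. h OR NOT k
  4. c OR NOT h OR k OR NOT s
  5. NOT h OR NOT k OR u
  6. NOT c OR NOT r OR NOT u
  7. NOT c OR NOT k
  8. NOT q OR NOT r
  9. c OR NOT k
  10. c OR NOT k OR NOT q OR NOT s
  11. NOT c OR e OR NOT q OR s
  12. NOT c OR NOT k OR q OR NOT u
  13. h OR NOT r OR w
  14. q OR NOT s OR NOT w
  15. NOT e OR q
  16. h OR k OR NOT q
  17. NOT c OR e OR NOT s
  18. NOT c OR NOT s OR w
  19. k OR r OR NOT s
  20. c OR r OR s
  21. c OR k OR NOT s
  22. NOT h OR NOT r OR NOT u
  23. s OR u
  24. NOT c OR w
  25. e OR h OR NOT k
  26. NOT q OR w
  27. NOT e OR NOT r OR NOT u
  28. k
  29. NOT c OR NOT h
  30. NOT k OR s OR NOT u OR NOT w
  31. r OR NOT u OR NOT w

Case c = True:
  (NOT c OR NOT k) forces k = False.
  Clause (k) is falsified — contradiction.
Case c = False:
  (c OR NOT k) forces k = False.
  Clause (k) is falsified — contradiction.
Both cases fail, so the formula is unsatisfiable.

The formula is unsatisfiable.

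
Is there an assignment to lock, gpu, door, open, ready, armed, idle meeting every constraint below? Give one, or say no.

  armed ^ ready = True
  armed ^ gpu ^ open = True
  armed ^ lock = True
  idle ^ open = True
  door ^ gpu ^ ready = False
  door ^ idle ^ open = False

lock = True, gpu = False, door = True, open = True, ready = True, armed = False, idle = False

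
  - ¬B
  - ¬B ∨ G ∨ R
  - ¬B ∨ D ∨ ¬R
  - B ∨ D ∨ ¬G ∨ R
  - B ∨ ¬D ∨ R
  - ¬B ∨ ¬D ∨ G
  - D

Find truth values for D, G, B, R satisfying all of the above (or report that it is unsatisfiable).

D = True; G = False; B = False; R = True

Unit clause (¬B) forces B = False.
Unit clause (D) forces D = True.
In (B ∨ ¬D ∨ R) only R is left, so R = True.
Set G = False.
Check each clause:
  (¬B): ¬B holds.
  (¬B ∨ G ∨ R): ¬B holds.
  (¬B ∨ D ∨ ¬R): ¬B holds.
  (B ∨ D ∨ ¬G ∨ R): D holds.
  (B ∨ ¬D ∨ R): R holds.
  (¬B ∨ ¬D ∨ G): ¬B holds.
  (D): D holds.
All clauses satisfied.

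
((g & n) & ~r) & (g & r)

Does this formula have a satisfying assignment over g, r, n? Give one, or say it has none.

UNSATISFIABLE

Case r = True: the conjunct ~r is False.
Case r = False: the conjunct r is False.
Both cases fail — unsatisfiable.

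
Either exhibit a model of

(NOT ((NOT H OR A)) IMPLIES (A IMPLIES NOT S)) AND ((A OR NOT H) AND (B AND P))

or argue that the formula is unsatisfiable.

A=T; H=F; P=T; B=T; S=T

  NOT ((NOT H OR A)) IMPLIES (A IMPLIES NOT S) = True
    NOT ((NOT H OR A)) = False
      NOT H OR A = True
        NOT H = True
    A IMPLIES NOT S = False
      NOT S = False
  (A OR NOT H) AND (B AND P) = True
    A OR NOT H = True
      NOT H = True
    B AND P = True
Both conjuncts True, so the formula holds.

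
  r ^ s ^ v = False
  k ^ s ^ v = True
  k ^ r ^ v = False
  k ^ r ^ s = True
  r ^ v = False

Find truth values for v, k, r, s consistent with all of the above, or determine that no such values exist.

v = True, k = False, r = True, s = False

r ^ s ^ v = T ^ F ^ T = False ✓
k ^ s ^ v = F ^ F ^ T = True ✓
k ^ r ^ v = F ^ T ^ T = False ✓
k ^ r ^ s = F ^ T ^ F = True ✓
r ^ v = T ^ T = False ✓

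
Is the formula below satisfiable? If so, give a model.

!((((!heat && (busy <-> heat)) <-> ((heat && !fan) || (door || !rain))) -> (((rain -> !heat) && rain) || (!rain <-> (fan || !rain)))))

door=F, busy=T, rain=T, heat=T, fan=T

  !((((!heat && (busy <-> heat)) <-> ((heat && !fan) || (door || !rain))) -> (((rain -> !heat) && rain) || (!rain <-> (fan || !rain))))) = True
    ((!heat && (busy <-> heat)) <-> ((heat && !fan) || (door || !rain))) -> (((rain -> !heat) && rain) || (!rain <-> (fan || !rain))) = False
      (!heat && (busy <-> heat)) <-> ((heat && !fan) || (door || !rain)) = True
        !heat && (busy <-> heat) = False
          !heat = False
          busy <-> heat = True
        (heat && !fan) || (door || !rain) = False
          heat && !fan = False
            !fan = False
          door || !rain = False
            !rain = False
      ((rain -> !heat) && rain) || (!rain <-> (fan || !rain)) = False
        (rain -> !heat) && rain = False
          rain -> !heat = False
            !heat = False
        !rain <-> (fan || !rain) = False
          !rain = False
          fan || !rain = True
            !rain = False
The formula evaluates to True.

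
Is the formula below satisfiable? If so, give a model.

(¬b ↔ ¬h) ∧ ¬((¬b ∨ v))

b = True, v = False, h = True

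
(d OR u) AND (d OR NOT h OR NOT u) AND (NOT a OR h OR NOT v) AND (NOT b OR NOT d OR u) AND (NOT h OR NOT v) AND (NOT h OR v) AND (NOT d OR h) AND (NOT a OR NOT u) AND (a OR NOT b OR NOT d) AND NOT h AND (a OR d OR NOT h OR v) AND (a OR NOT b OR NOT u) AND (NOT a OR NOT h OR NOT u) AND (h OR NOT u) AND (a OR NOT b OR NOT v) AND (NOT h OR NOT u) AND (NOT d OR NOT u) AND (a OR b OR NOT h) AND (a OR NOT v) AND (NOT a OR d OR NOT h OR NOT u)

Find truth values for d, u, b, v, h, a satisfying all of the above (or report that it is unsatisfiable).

Case h = True:
  Clause (NOT h) is falsified — contradiction.
Case h = False:
  (NOT d OR h) forces d = False.
  (d OR u) forces u = True.
  Clause (h OR NOT u) is falsified — contradiction.
Both cases fail, so the formula is unsatisfiable.

No satisfying assignment exists.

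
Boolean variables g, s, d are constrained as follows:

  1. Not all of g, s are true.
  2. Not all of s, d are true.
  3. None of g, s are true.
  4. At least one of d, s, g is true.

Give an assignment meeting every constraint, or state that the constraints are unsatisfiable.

g=F, s=F, d=T

  (1) {g, s}: 0/2 true — not all ✓
  (2) {s, d}: 1/2 true — not all ✓
  (3) {g, s}: 0 true — none ✓
  (4) {d, s, g}: 1 true — at least one ✓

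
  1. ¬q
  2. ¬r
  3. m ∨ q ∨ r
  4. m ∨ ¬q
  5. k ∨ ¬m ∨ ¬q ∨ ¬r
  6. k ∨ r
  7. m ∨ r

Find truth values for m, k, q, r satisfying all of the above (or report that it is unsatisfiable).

Unit clause (¬q) forces q = False.
Unit clause (¬r) forces r = False.
In (m ∨ q ∨ r) only m is left, so m = True.
In (k ∨ r) only k is left, so k = True.
Check each clause:
  (¬q): ¬q holds.
  (¬r): ¬r holds.
  (m ∨ q ∨ r): m holds.
  (m ∨ ¬q): m holds.
  (k ∨ ¬m ∨ ¬q ∨ ¬r): k holds.
  (k ∨ r): k holds.
  (m ∨ r): m holds.
All clauses satisfied.

m = True, k = True, q = False, r = False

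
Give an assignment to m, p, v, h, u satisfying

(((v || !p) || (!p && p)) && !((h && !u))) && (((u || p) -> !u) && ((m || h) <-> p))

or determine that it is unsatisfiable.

m: False; p: False; v: False; h: False; u: False

  ((v || !p) || (!p && p)) && !((h && !u)) = True
    (v || !p) || (!p && p) = True
      v || !p = True
        !p = True
      !p && p = False
        !p = True
    !((h && !u)) = True
      h && !u = False
        !u = True
  ((u || p) -> !u) && ((m || h) <-> p) = True
    (u || p) -> !u = True
      u || p = False
      !u = True
    (m || h) <-> p = True
      m || h = False
Both conjuncts True, so the formula holds.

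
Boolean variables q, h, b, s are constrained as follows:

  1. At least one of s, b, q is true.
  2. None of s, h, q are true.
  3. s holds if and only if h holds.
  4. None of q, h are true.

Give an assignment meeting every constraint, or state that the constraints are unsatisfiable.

q=F; h=F; b=T; s=F

  (1) {s, b, q}: 1 true — at least one ✓
  (2) {s, h, q}: 0 true — none ✓
  (3) s=F, h=F — same ✓
  (4) {q, h}: 0 true — none ✓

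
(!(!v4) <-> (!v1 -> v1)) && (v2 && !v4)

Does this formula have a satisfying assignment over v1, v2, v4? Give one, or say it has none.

v1 = False, v2 = True, v4 = False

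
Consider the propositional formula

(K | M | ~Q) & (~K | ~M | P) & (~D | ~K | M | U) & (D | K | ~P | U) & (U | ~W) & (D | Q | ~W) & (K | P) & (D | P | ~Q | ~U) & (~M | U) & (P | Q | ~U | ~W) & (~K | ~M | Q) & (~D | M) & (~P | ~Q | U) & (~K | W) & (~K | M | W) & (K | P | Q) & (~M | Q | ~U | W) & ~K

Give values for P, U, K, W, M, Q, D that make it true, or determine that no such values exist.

Unit clause (~K) forces K = False.
In (K | P) only P is left, so P = True.
Try U = False:
  (D | K | ~P | U) forces D = True.
  (U | ~W) forces W = False.
  (~M | U) forces M = False.
  clause (~D | M) is falsified — backtrack.
So U = True.
Set W = False.
Set M = False.
  then (K | M | ~Q) forces Q = False.
  then (~D | M) forces D = False.
All clauses satisfied.

P=T, U=T, K=F, W=F, M=F, Q=F, D=F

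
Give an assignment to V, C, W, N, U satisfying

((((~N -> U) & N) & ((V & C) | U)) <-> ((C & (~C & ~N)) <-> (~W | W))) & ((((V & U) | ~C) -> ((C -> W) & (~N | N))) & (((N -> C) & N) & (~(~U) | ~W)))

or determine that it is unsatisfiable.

V=F, C=T, W=F, N=T, U=F

  (((~N -> U) & N) & ((V & C) | U)) <-> ((C & (~C & ~N)) <-> (~W | W)) = True
    ((~N -> U) & N) & ((V & C) | U) = False
      (~N -> U) & N = True
        ~N -> U = True
          ~N = False
      (V & C) | U = False
        V & C = False
    (C & (~C & ~N)) <-> (~W | W) = False
      C & (~C & ~N) = False
        ~C & ~N = False
          ~C = False
          ~N = False
      ~W | W = True
        ~W = True
  (((V & U) | ~C) -> ((C -> W) & (~N | N))) & (((N -> C) & N) & (~(~U) | ~W)) = True
    ((V & U) | ~C) -> ((C -> W) & (~N | N)) = True
      (V & U) | ~C = False
        V & U = False
        ~C = False
      (C -> W) & (~N | N) = False
        C -> W = False
        ~N | N = True
          ~N = False
    ((N -> C) & N) & (~(~U) | ~W) = True
      (N -> C) & N = True
        N -> C = True
      ~(~U) | ~W = True
        ~(~U) = False
          ~U = True
        ~W = True
Both conjuncts True, so the formula holds.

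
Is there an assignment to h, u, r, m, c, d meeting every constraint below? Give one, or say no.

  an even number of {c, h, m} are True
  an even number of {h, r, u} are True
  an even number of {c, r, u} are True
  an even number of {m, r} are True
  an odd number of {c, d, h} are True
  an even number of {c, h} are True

h: False, u: False, r: False, m: False, c: False, d: True

{c, h, m}: 0 true → even ✓
{h, r, u}: 0 true → even ✓
{c, r, u}: 0 true → even ✓
{m, r}: 0 true → even ✓
{c, d, h}: 1 true → odd ✓
{c, h}: 0 true → even ✓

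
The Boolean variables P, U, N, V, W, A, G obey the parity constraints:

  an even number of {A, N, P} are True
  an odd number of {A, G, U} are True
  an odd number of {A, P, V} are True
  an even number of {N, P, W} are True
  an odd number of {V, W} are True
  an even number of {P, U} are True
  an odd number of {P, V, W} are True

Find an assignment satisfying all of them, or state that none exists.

P=F, U=F, N=T, V=F, W=T, A=T, G=F

{A, N, P}: 2 true → even ✓
{A, G, U}: 1 true → odd ✓
{A, P, V}: 1 true → odd ✓
{N, P, W}: 2 true → even ✓
{V, W}: 1 true → odd ✓
{P, U}: 0 true → even ✓
{P, V, W}: 1 true → odd ✓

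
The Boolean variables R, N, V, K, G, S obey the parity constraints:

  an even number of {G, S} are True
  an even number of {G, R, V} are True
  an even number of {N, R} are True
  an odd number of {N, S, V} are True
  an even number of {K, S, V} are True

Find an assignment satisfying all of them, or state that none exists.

Adding constraints 1, 2, 3, 4 mod 2: every variable appears an even number of times on the left, so the left side is 0.
But the right sides sum to 1 (mod 2). 0 ≠ 1 — the system is inconsistent.

No satisfying assignment exists.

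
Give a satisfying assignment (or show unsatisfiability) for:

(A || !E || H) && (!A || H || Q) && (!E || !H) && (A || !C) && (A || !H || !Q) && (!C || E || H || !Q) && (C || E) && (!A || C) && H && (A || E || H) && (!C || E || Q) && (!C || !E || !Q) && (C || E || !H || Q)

Unit clause (H) forces H = True.
In (!E || !H) only !E is left, so E = False.
In (C || E) only C is left, so C = True.
In (!C || E || Q) only Q is left, so Q = True.
In (A || !C) only A is left, so A = True.
All clauses satisfied.

E: False; H: True; A: True; C: True; Q: True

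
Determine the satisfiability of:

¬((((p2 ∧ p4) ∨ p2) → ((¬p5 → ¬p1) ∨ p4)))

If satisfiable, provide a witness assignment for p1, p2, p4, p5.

p1 = True, p2 = True, p4 = False, p5 = False

  ¬((((p2 ∧ p4) ∨ p2) → ((¬p5 → ¬p1) ∨ p4))) = True
    ((p2 ∧ p4) ∨ p2) → ((¬p5 → ¬p1) ∨ p4) = False
      (p2 ∧ p4) ∨ p2 = True
        p2 ∧ p4 = False
      (¬p5 → ¬p1) ∨ p4 = False
        ¬p5 → ¬p1 = False
          ¬p5 = True
          ¬p1 = False
The formula evaluates to True.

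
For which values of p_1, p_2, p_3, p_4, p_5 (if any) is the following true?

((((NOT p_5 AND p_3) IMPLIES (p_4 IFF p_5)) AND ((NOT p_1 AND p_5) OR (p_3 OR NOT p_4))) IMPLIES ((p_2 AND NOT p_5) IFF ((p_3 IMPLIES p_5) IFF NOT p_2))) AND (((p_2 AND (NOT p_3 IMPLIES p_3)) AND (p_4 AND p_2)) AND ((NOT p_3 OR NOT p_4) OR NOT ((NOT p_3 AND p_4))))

p_1=F, p_2=T, p_3=T, p_4=T, p_5=T

  (((NOT p_5 AND p_3) IMPLIES (p_4 IFF p_5)) AND ((NOT p_1 AND p_5) OR (p_3 OR NOT p_4))) IMPLIES ((p_2 AND NOT p_5) IFF ((p_3 IMPLIES p_5) IFF NOT p_2)) = True
    ((NOT p_5 AND p_3) IMPLIES (p_4 IFF p_5)) AND ((NOT p_1 AND p_5) OR (p_3 OR NOT p_4)) = True
      (NOT p_5 AND p_3) IMPLIES (p_4 IFF p_5) = True
        NOT p_5 AND p_3 = False
          NOT p_5 = False
        p_4 IFF p_5 = True
      (NOT p_1 AND p_5) OR (p_3 OR NOT p_4) = True
        NOT p_1 AND p_5 = True
          NOT p_1 = True
        p_3 OR NOT p_4 = True
          NOT p_4 = False
    (p_2 AND NOT p_5) IFF ((p_3 IMPLIES p_5) IFF NOT p_2) = True
      p_2 AND NOT p_5 = False
        NOT p_5 = False
      (p_3 IMPLIES p_5) IFF NOT p_2 = False
        p_3 IMPLIES p_5 = True
        NOT p_2 = False
  ((p_2 AND (NOT p_3 IMPLIES p_3)) AND (p_4 AND p_2)) AND ((NOT p_3 OR NOT p_4) OR NOT ((NOT p_3 AND p_4))) = True
    (p_2 AND (NOT p_3 IMPLIES p_3)) AND (p_4 AND p_2) = True
      p_2 AND (NOT p_3 IMPLIES p_3) = True
        NOT p_3 IMPLIES p_3 = True
          NOT p_3 = False
      p_4 AND p_2 = True
    (NOT p_3 OR NOT p_4) OR NOT ((NOT p_3 AND p_4)) = True
      NOT p_3 OR NOT p_4 = False
        NOT p_3 = False
        NOT p_4 = False
      NOT ((NOT p_3 AND p_4)) = True
        NOT p_3 AND p_4 = False
          NOT p_3 = False
Both conjuncts True, so the formula holds.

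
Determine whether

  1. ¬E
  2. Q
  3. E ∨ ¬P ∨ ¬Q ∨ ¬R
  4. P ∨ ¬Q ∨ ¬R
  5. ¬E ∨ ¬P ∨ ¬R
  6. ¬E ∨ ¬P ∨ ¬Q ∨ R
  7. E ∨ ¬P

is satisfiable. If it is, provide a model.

E = False, P = False, R = False, Q = True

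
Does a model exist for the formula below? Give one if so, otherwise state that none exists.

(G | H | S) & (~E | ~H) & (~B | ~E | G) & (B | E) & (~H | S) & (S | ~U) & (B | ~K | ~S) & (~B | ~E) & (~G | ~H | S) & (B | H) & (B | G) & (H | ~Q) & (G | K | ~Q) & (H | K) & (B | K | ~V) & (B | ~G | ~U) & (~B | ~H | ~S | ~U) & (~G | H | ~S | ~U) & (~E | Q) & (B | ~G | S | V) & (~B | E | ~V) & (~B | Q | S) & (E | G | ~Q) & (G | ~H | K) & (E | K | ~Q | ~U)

S=T, E=F, H=T, B=T, K=F, Q=T, V=F, U=F, G=T

Set S = True.
Try E = True:
  (~E | ~H) forces H = False.
  (~B | ~E) forces B = False.
  clause (B | H) is falsified — backtrack.
So E = False.
  then (B | E) forces B = True.
  then (~B | E | ~V) forces V = False.
Set H = True.
  then (~B | ~H | ~S | ~U) forces U = False.
Set K = False.
  then (G | ~H | K) forces G = True.
Set Q = True.
All clauses satisfied.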